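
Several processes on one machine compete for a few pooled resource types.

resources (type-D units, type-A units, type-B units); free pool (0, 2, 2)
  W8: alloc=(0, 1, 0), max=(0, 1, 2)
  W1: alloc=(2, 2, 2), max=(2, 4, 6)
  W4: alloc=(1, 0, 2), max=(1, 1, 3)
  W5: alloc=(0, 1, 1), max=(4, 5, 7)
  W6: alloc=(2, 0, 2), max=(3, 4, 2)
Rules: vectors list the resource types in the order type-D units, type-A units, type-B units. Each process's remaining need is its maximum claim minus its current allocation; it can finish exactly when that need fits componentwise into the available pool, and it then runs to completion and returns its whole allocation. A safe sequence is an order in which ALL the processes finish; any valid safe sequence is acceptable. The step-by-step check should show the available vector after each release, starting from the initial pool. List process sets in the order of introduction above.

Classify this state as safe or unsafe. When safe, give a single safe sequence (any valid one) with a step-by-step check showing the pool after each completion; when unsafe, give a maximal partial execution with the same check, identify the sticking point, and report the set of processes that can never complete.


SAFE. One safe sequence: W4, W1, W8, W6, W5.
Key observation: the order's first zero-slack moment is W1 ((0, 2, 4) needed, (1, 2, 4) free — a requested resource with nothing to spare).
Verifying each step:
  pool = (0, 2, 2)
  W4 needs (0, 1, 1) <= (0, 2, 2) -> finishes; pool += (1, 0, 2) = (1, 2, 4)
  W1 needs (0, 2, 4) <= (1, 2, 4) -> finishes; pool += (2, 2, 2) = (3, 4, 6)
  W8 needs (0, 0, 2) <= (3, 4, 6) -> finishes; pool += (0, 1, 0) = (3, 5, 6)
  W6 needs (1, 4, 0) <= (3, 5, 6) -> finishes; pool += (2, 0, 2) = (5, 5, 8)
  W5 needs (4, 4, 6) <= (5, 5, 8) -> finishes; pool += (0, 1, 1) = (5, 6, 9)


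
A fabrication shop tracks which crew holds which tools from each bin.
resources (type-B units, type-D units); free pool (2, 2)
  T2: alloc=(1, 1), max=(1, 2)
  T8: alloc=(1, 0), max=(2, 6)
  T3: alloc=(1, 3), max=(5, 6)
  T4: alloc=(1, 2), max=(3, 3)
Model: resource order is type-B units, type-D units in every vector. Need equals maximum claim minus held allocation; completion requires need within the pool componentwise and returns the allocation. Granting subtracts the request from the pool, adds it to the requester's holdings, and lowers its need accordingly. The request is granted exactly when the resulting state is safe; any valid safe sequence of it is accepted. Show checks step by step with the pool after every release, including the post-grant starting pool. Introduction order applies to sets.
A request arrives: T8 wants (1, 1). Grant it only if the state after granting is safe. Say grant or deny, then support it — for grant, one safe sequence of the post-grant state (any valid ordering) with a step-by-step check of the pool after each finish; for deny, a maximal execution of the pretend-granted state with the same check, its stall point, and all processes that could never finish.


DENY — the pretend-granted state is unsafe.
Key observation: after T2, T4 the pool peaks at (3, 4), and each blocked process is short somewhere: T8 on type-D units; T3 on type-B units.
Pretend the grant happened; the run T2, T4 goes as far as possible. Walking it through:
  pool = (1, 1)
  T2: need (0, 1) fits (1, 1); releases (1, 1), pool now (2, 2)
  T4: need (2, 1) fits (2, 2); releases (1, 2), pool now (3, 4)
  T8 cannot run: need (0, 5) vs free (3, 4) (insufficient type-D units)
  T3 cannot run: need (4, 3) vs free (3, 4) (insufficient type-B units)
Post-grant, the permanently blocked set is T8 and T3.


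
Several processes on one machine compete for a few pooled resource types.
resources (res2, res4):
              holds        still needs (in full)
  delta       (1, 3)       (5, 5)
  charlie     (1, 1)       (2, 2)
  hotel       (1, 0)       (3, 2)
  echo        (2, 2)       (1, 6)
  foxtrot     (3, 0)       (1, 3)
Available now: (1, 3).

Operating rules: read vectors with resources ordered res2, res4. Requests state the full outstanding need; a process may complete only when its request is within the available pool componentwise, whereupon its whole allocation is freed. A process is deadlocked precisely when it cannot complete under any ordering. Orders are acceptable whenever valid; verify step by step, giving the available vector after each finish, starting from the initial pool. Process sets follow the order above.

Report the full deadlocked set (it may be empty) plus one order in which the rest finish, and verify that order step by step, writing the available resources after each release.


Deadlocked set: delta and echo.
Key observation: foxtrot, hotel, charlie can finish, but then (6, 4) is all there is, and the blocked group's res4 demands exceed it.
One completion order for the rest: foxtrot, hotel, charlie. Check, step by step:
  pool = (1, 3)
  foxtrot needs (1, 3) <= (1, 3) -> finishes; pool += (3, 0) = (4, 3)
  hotel needs (3, 2) <= (4, 3) -> finishes; pool += (1, 0) = (5, 3)
  charlie needs (2, 2) <= (5, 3) -> finishes; pool += (1, 1) = (6, 4)
The stuck group stays short no matter what:
  delta cannot run: need (5, 5) vs free (6, 4) (insufficient res4)
  echo cannot run: need (1, 6) vs free (6, 4) (insufficient res4)


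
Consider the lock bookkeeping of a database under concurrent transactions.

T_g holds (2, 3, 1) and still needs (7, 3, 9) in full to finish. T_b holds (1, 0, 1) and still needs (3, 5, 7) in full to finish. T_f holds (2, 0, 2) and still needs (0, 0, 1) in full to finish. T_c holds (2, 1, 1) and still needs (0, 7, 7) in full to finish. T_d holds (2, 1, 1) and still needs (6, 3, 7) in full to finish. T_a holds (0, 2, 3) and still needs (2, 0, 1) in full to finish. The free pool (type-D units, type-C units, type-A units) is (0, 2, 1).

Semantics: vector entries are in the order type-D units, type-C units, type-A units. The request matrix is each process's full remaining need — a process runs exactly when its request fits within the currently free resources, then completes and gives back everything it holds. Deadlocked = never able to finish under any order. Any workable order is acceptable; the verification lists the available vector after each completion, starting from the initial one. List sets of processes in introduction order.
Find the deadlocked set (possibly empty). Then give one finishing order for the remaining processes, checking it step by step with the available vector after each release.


Deadlocked: T_g, T_b, T_c and T_d.
Key observation: no order helps: past T_f, T_a, the free pool tops out at (2, 4, 6), below what each blocked process needs in type-A units.
A valid finishing order for the others: T_f, T_a. Check, step by step:
  pool = (0, 2, 1)
  T_f: need (0, 0, 1) fits (0, 2, 1); releases (2, 0, 2), pool now (2, 2, 3)
  T_a: need (2, 0, 1) fits (2, 2, 3); releases (0, 2, 3), pool now (2, 4, 6)
The stuck group stays short no matter what:
  T_g still needs (7, 3, 9) but only (2, 4, 6) is free — short on type-D units and type-A units
  T_b still needs (3, 5, 7) but only (2, 4, 6) is free — short on type-D units, type-C units and type-A units
  T_c still needs (0, 7, 7) but only (2, 4, 6) is free — short on type-C units and type-A units
  T_d still needs (6, 3, 7) but only (2, 4, 6) is free — short on type-D units and type-A units


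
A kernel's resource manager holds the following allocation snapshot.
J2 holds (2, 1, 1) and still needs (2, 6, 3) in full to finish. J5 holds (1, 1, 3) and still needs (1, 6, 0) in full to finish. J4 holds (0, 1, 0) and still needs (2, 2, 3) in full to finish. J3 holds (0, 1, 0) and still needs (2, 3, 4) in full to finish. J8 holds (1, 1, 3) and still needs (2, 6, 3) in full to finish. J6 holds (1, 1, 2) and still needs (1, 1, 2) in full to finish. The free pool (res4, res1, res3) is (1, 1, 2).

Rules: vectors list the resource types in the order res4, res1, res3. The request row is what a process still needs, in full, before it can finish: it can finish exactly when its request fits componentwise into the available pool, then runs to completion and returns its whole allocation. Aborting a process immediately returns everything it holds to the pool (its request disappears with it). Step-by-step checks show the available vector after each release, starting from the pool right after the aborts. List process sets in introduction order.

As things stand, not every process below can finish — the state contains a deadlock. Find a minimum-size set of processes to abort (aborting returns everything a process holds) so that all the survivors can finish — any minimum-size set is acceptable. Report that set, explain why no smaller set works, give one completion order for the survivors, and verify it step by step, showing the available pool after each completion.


Abort J5 and J8.
Key observation: the returned (2, 2, 6) from J5 and J8 is what brings J2 — unrunnable before, under any order — into play at step 4.
Minimality, checking each single-abort alternative: J2 alone leaves J5 blocked (short on res1); J5 alone leaves J2 blocked (short on res1); J4 alone leaves J2 blocked (short on res1); J3 alone leaves J2 blocked (short on res1); J8 alone leaves J2 blocked (short on res1); J6 alone leaves J2 blocked (short on res1).
The survivors complete as J4, J3, J6, J2. Verifying each step (starting from the post-abort pool):
  pool = (3, 3, 8)
  J4 needs (2, 2, 3) <= (3, 3, 8) -> finishes; pool += (0, 1, 0) = (3, 4, 8)
  J3 needs (2, 3, 4) <= (3, 4, 8) -> finishes; pool += (0, 1, 0) = (3, 5, 8)
  J6 needs (1, 1, 2) <= (3, 5, 8) -> finishes; pool += (1, 1, 2) = (4, 6, 10)
  J2 needs (2, 6, 3) <= (4, 6, 10) -> finishes; pool += (2, 1, 1) = (6, 7, 11)


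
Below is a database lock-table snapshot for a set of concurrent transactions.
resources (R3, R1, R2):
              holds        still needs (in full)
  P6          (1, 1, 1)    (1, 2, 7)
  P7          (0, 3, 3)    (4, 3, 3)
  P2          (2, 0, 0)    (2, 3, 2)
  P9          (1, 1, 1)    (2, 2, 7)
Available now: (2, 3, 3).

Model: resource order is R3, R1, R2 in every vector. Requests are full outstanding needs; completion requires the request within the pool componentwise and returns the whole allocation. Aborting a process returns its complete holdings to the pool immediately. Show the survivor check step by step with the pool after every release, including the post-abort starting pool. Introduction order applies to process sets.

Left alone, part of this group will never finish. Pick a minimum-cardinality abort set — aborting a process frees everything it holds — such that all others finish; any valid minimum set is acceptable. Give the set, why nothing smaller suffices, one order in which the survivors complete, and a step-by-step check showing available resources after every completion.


Minimum abort set: P6.
Key observation: aborting P6 returns (1, 1, 1), and P9 — hopeless before — runs at step 3 with the returned capacity in the pool.
No smaller set exists: with zero aborts the deadlock remains.
The survivors complete as P2, P7, P9. Check, step by step (starting from the post-abort pool):
  pool = (3, 4, 4)
  P2 needs (2, 3, 2) <= (3, 4, 4) -> finishes; pool += (2, 0, 0) = (5, 4, 4)
  P7 needs (4, 3, 3) <= (5, 4, 4) -> finishes; pool += (0, 3, 3) = (5, 7, 7)
  P9 needs (2, 2, 7) <= (5, 7, 7) -> finishes; pool += (1, 1, 1) = (6, 8, 8)


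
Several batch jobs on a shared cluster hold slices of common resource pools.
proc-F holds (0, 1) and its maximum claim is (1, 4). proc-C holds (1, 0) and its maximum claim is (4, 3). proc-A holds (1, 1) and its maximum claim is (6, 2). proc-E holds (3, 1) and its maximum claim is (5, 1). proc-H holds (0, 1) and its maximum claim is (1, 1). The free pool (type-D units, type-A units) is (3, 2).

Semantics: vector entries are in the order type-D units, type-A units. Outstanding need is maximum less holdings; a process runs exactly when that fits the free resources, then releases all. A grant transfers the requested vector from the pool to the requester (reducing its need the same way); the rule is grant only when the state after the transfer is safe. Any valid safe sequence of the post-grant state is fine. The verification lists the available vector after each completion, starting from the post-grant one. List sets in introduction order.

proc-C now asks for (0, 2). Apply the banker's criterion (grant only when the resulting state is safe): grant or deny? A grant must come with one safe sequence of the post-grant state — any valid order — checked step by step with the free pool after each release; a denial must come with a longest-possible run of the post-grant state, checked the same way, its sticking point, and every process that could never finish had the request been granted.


GRANT: granting preserves safety; a valid post-grant sequence is proc-H, proc-E, proc-A, proc-F, proc-C.
Key observation: the grant leaves (3, 0) free — enough for proc-H, whose release restarts the cascade.
Step-by-step check of the post-grant state:
  pool = (3, 0)
  proc-H needs (1, 0) <= (3, 0) -> finishes; pool += (0, 1) = (3, 1)
  proc-E needs (2, 0) <= (3, 1) -> finishes; pool += (3, 1) = (6, 2)
  proc-A needs (5, 1) <= (6, 2) -> finishes; pool += (1, 1) = (7, 3)
  proc-F needs (1, 3) <= (7, 3) -> finishes; pool += (0, 1) = (7, 4)
  proc-C needs (3, 1) <= (7, 4) -> finishes; pool += (1, 2) = (8, 6)


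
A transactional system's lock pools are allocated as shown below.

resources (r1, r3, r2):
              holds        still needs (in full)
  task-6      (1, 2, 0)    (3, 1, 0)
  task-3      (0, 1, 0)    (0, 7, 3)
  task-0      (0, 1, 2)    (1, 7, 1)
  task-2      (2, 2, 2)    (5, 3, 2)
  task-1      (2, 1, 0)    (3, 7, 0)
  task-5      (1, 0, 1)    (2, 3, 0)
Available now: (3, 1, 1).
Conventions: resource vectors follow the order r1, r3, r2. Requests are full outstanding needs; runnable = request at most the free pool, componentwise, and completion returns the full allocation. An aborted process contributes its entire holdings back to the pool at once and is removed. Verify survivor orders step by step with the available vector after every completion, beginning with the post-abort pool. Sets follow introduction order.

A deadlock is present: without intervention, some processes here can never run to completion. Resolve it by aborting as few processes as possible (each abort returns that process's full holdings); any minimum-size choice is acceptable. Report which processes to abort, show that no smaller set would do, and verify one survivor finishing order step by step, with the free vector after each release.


The answer: abort task-3 and task-1.
Key observation: the deadlocked task-0 becomes finishable only because task-3 and task-1 released (2, 2, 0); it completes at step 4 below.
Minimality, checking each single-abort alternative: task-6 alone leaves task-3 blocked (short on r3); task-3 alone leaves task-0 blocked (short on r3); task-0 alone leaves task-3 blocked (short on r3); task-2 alone leaves task-3 blocked (short on r3); task-1 alone leaves task-3 blocked (short on r3); task-5 alone leaves task-3 blocked (short on r3).
One survivor order: task-5, task-6, task-2, task-0. Check, step by step (post-abort pool first):
  pool = (5, 3, 1)
  task-5: need (2, 3, 0) fits (5, 3, 1); releases (1, 0, 1), pool now (6, 3, 2)
  task-6: need (3, 1, 0) fits (6, 3, 2); releases (1, 2, 0), pool now (7, 5, 2)
  task-2: need (5, 3, 2) fits (7, 5, 2); releases (2, 2, 2), pool now (9, 7, 4)
  task-0: need (1, 7, 1) fits (9, 7, 4); releases (0, 1, 2), pool now (9, 8, 6)


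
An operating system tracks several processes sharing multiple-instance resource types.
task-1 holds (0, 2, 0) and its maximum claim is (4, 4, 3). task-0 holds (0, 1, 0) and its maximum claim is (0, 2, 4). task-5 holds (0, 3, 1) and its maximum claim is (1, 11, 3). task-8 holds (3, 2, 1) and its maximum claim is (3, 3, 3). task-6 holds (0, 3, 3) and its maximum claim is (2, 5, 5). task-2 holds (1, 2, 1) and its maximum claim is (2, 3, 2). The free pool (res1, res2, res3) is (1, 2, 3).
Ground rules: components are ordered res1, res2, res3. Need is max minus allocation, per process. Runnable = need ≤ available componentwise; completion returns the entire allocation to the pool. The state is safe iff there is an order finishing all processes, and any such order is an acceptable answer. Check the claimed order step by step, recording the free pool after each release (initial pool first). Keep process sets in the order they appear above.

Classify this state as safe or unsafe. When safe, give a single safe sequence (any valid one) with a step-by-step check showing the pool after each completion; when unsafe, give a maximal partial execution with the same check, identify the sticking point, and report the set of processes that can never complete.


The state is SAFE; one workable sequence: task-8, task-2, task-6, task-5, task-0, task-1.
Key observation: every step clears its requested resources with room to spare; the minimum clearance is 1, first at task-8 — (0, 1, 2) vs (1, 2, 3) free.
Verifying each step:
  pool = (1, 2, 3)
  run task-8 (needs (0, 1, 2), free (1, 2, 3)); after release of (3, 2, 1) the pool is (4, 4, 4)
  run task-2 (needs (1, 1, 1), free (4, 4, 4)); after release of (1, 2, 1) the pool is (5, 6, 5)
  run task-6 (needs (2, 2, 2), free (5, 6, 5)); after release of (0, 3, 3) the pool is (5, 9, 8)
  run task-5 (needs (1, 8, 2), free (5, 9, 8)); after release of (0, 3, 1) the pool is (5, 12, 9)
  run task-0 (needs (0, 1, 4), free (5, 12, 9)); after release of (0, 1, 0) the pool is (5, 13, 9)
  run task-1 (needs (4, 2, 3), free (5, 13, 9)); after release of (0, 2, 0) the pool is (5, 15, 9)


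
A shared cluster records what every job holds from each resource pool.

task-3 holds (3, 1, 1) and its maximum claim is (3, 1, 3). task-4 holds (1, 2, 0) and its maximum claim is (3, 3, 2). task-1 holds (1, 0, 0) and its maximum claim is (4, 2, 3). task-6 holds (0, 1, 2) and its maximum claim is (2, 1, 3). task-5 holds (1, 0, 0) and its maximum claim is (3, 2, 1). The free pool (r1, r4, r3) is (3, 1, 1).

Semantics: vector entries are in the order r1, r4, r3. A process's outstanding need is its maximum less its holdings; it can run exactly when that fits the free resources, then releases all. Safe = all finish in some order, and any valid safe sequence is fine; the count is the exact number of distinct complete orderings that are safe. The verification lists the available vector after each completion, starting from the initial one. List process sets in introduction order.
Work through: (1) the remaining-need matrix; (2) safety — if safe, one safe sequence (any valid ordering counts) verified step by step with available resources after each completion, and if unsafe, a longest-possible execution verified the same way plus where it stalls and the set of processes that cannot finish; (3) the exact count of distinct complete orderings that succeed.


(1) Outstanding need per process (order r1, r4, r3):
  task-3: (0, 0, 2)
  task-4: (2, 1, 2)
  task-1: (3, 2, 3)
  task-6: (2, 0, 1)
  task-5: (2, 2, 1)
(2) The state is SAFE; one workable sequence: task-6, task-5, task-1, task-3, task-4.
Key observation: the first exact fit in this order is task-6 — it needs (2, 0, 1) with (3, 1, 1) free, meeting a requested resource to the last unit.
Check, step by step:
  pool = (3, 1, 1)
  task-6 needs (2, 0, 1) <= (3, 1, 1) -> finishes; pool += (0, 1, 2) = (3, 2, 3)
  task-5 needs (2, 2, 1) <= (3, 2, 3) -> finishes; pool += (1, 0, 0) = (4, 2, 3)
  task-1 needs (3, 2, 3) <= (4, 2, 3) -> finishes; pool += (1, 0, 0) = (5, 2, 3)
  task-3 needs (0, 0, 2) <= (5, 2, 3) -> finishes; pool += (3, 1, 1) = (8, 3, 4)
  task-4 needs (2, 1, 2) <= (8, 3, 4) -> finishes; pool += (1, 2, 0) = (9, 5, 4)
(3) Precisely 24 of the possible complete orderings are safe sequences.


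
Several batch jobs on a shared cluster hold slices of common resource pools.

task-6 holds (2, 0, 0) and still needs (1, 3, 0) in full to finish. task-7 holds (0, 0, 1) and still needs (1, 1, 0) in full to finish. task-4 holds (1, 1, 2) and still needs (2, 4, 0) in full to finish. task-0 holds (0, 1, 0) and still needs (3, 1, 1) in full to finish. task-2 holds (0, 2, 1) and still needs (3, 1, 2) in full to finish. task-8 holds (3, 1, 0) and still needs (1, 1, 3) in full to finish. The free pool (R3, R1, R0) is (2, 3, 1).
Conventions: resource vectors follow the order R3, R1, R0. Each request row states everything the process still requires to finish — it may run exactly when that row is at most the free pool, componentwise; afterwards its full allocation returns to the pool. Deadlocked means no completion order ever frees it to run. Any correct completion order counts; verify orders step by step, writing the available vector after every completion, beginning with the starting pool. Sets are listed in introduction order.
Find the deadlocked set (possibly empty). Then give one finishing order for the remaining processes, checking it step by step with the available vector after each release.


The deadlocked set is empty.
Key observation: task-6 leads a chain of completions in which each release enables another process.
One completion order for the rest: task-6, task-7, task-2, task-4, task-0, task-8. Check, step by step:
  pool = (2, 3, 1)
  run task-6 (needs (1, 3, 0), free (2, 3, 1)); after release of (2, 0, 0) the pool is (4, 3, 1)
  run task-7 (needs (1, 1, 0), free (4, 3, 1)); after release of (0, 0, 1) the pool is (4, 3, 2)
  run task-2 (needs (3, 1, 2), free (4, 3, 2)); after release of (0, 2, 1) the pool is (4, 5, 3)
  run task-4 (needs (2, 4, 0), free (4, 5, 3)); after release of (1, 1, 2) the pool is (5, 6, 5)
  run task-0 (needs (3, 1, 1), free (5, 6, 5)); after release of (0, 1, 0) the pool is (5, 7, 5)
  run task-8 (needs (1, 1, 3), free (5, 7, 5)); after release of (3, 1, 0) the pool is (8, 8, 5)


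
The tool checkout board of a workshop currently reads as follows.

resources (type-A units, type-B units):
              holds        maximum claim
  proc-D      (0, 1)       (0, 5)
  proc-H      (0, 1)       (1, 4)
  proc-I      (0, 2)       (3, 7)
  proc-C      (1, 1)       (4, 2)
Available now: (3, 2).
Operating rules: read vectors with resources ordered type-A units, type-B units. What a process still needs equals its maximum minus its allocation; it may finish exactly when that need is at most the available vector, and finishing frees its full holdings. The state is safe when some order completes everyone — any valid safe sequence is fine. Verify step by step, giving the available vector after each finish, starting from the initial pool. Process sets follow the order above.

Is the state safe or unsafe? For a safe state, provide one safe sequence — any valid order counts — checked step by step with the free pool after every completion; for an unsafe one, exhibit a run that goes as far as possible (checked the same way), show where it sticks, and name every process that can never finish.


The state is SAFE; one workable sequence: proc-C, proc-H, proc-D, proc-I.
Key observation: reading the order forward, proc-C is the first process whose need (3, 1) meets the free pool (3, 2) exactly on a resource it requests.
Check, step by step:
  pool = (3, 2)
  proc-C: need (3, 1) fits (3, 2); releases (1, 1), pool now (4, 3)
  proc-H: need (1, 3) fits (4, 3); releases (0, 1), pool now (4, 4)
  proc-D: need (0, 4) fits (4, 4); releases (0, 1), pool now (4, 5)
  proc-I: need (3, 5) fits (4, 5); releases (0, 2), pool now (4, 7)


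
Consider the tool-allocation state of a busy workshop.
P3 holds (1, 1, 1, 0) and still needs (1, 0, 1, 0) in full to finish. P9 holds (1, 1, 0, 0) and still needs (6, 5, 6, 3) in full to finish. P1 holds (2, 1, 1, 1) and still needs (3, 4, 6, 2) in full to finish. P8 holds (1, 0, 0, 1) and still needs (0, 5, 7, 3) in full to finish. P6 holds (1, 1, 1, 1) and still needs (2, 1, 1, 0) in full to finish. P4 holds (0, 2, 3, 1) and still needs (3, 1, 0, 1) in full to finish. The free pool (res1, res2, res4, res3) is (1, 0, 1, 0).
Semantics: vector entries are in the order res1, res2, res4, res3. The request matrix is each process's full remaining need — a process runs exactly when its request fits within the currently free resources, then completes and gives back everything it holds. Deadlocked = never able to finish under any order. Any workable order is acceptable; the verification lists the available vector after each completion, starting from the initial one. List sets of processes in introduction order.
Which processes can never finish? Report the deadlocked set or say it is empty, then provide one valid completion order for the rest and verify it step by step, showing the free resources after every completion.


No process is deadlocked.
Key observation: no deadlock: P3 fits now, and the freed resources carry the rest through.
One completion order for the rest: P3, P6, P4, P1, P8, P9. Verifying each step:
  pool = (1, 0, 1, 0)
  P3: need (1, 0, 1, 0) fits (1, 0, 1, 0); releases (1, 1, 1, 0), pool now (2, 1, 2, 0)
  P6: need (2, 1, 1, 0) fits (2, 1, 2, 0); releases (1, 1, 1, 1), pool now (3, 2, 3, 1)
  P4: need (3, 1, 0, 1) fits (3, 2, 3, 1); releases (0, 2, 3, 1), pool now (3, 4, 6, 2)
  P1: need (3, 4, 6, 2) fits (3, 4, 6, 2); releases (2, 1, 1, 1), pool now (5, 5, 7, 3)
  P8: need (0, 5, 7, 3) fits (5, 5, 7, 3); releases (1, 0, 0, 1), pool now (6, 5, 7, 4)
  P9: need (6, 5, 6, 3) fits (6, 5, 7, 4); releases (1, 1, 0, 0), pool now (7, 6, 7, 4)


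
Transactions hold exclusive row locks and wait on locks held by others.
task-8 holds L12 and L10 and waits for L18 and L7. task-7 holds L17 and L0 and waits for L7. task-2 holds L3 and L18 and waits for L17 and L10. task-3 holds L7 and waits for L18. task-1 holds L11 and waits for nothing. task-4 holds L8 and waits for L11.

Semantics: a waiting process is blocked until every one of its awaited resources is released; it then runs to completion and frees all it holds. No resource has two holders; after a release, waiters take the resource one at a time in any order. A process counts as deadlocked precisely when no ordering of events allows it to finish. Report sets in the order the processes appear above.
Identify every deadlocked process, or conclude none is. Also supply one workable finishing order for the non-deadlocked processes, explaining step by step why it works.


Deadlocked set: task-8, task-7, task-2 and task-3.
Key observation: along task-8 -> task-2 -> task-8, each member waits on what the next one holds — a deadlock; task-7 and task-3 are caught in further circular waits.
The rest can finish in the order task-1, task-4.
Check, step by step:
  run task-1 (it waits on nothing); releases L11
  task-4 waits on L11 — all released -> runs and releases L8


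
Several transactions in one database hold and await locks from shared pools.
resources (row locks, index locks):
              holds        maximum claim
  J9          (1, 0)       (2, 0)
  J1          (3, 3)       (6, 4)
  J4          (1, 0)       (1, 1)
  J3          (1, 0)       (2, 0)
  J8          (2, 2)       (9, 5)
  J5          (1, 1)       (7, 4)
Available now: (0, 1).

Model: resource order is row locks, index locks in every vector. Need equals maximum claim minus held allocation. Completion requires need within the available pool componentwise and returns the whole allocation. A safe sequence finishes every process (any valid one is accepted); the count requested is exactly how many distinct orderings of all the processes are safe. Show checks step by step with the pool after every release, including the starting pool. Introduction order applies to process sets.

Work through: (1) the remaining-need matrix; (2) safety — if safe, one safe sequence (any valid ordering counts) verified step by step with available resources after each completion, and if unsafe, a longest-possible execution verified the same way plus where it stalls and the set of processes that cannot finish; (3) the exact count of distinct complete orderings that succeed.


(1) Outstanding need per process (order row locks, index locks):
  J9: (1, 0)
  J1: (3, 1)
  J4: (0, 1)
  J3: (1, 0)
  J8: (7, 3)
  J5: (6, 3)
(2) The state is SAFE; one workable sequence: J4, J3, J9, J1, J5, J8.
Key observation: at J4 the run first touches a limit — (0, 1) against (0, 1), exact on a resource it actually requests.
Check, step by step:
  pool = (0, 1)
  J4 needs (0, 1) <= (0, 1) -> finishes; pool += (1, 0) = (1, 1)
  J3 needs (1, 0) <= (1, 1) -> finishes; pool += (1, 0) = (2, 1)
  J9 needs (1, 0) <= (2, 1) -> finishes; pool += (1, 0) = (3, 1)
  J1 needs (3, 1) <= (3, 1) -> finishes; pool += (3, 3) = (6, 4)
  J5 needs (6, 3) <= (6, 4) -> finishes; pool += (1, 1) = (7, 5)
  J8 needs (7, 3) <= (7, 5) -> finishes; pool += (2, 2) = (9, 7)
(3) Precisely 2 of the possible complete orderings are safe sequences.


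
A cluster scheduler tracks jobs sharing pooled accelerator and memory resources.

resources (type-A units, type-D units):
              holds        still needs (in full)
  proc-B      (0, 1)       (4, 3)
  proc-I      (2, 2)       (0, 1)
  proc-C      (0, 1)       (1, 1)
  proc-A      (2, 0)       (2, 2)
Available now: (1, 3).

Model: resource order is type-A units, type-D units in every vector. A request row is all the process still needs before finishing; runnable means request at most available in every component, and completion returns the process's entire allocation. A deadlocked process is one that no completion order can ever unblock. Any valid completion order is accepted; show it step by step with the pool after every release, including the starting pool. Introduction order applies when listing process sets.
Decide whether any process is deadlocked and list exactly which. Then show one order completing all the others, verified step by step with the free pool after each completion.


No process is deadlocked.
Key observation: proc-I can run right away; the returned allocation unlocks the remaining processes in turn.
The rest can finish in the order proc-I, proc-C, proc-A, proc-B. Check, step by step:
  pool = (1, 3)
  run proc-I (needs (0, 1), free (1, 3)); after release of (2, 2) the pool is (3, 5)
  run proc-C (needs (1, 1), free (3, 5)); after release of (0, 1) the pool is (3, 6)
  run proc-A (needs (2, 2), free (3, 6)); after release of (2, 0) the pool is (5, 6)
  run proc-B (needs (4, 3), free (5, 6)); after release of (0, 1) the pool is (5, 7)


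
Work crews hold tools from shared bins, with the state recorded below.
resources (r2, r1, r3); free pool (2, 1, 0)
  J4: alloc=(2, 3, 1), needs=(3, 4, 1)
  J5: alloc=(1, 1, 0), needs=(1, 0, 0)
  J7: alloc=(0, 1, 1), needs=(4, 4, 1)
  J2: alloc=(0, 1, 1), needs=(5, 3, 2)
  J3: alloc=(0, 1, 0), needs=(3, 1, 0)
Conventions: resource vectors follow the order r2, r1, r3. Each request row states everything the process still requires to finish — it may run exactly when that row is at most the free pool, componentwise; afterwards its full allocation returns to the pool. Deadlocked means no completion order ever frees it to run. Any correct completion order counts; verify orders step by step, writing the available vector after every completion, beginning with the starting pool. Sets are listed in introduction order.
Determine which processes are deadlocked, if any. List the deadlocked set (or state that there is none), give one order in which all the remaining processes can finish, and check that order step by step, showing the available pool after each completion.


Deadlocked set: J4, J7 and J2.
Key observation: r3 is the bottleneck — with J5, J3 done the pool holds (3, 3, 0), short of every remaining need.
A valid finishing order for the others: J5, J3. Check, step by step:
  pool = (2, 1, 0)
  J5 needs (1, 0, 0) <= (2, 1, 0) -> finishes; pool += (1, 1, 0) = (3, 2, 0)
  J3 needs (3, 1, 0) <= (3, 2, 0) -> finishes; pool += (0, 1, 0) = (3, 3, 0)
The stuck group stays short no matter what:
  J4 still needs (3, 4, 1) but only (3, 3, 0) is free — short on r1 and r3
  J7 still needs (4, 4, 1) but only (3, 3, 0) is free — short on r2, r1 and r3
  J2 still needs (5, 3, 2) but only (3, 3, 0) is free — short on r2 and r3


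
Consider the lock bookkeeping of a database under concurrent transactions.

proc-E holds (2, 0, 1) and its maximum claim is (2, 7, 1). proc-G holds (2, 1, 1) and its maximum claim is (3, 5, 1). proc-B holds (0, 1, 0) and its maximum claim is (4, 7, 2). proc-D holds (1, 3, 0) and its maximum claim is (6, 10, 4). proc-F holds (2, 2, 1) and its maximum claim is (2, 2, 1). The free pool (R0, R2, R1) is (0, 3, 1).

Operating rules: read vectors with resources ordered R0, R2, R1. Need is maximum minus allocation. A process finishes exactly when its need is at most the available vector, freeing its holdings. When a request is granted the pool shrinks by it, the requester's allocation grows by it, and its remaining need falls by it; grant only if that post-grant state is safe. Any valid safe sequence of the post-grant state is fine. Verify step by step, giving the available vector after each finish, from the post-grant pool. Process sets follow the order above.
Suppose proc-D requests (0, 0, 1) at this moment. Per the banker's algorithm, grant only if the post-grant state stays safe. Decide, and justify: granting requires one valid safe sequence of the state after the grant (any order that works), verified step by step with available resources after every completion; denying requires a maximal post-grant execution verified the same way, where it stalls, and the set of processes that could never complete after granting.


GRANT: granting preserves safety; a valid post-grant sequence is proc-F, proc-G, proc-B, proc-E, proc-D.
Key observation: with (0, 3, 0) left after the transfer, proc-F can run at once — the state stays safe.
Step-by-step check of the post-grant state:
  pool = (0, 3, 0)
  proc-F: need (0, 0, 0) fits (0, 3, 0); releases (2, 2, 1), pool now (2, 5, 1)
  proc-G: need (1, 4, 0) fits (2, 5, 1); releases (2, 1, 1), pool now (4, 6, 2)
  proc-B: need (4, 6, 2) fits (4, 6, 2); releases (0, 1, 0), pool now (4, 7, 2)
  proc-E: need (0, 7, 0) fits (4, 7, 2); releases (2, 0, 1), pool now (6, 7, 3)
  proc-D: need (5, 7, 3) fits (6, 7, 3); releases (1, 3, 1), pool now (7, 10, 4)


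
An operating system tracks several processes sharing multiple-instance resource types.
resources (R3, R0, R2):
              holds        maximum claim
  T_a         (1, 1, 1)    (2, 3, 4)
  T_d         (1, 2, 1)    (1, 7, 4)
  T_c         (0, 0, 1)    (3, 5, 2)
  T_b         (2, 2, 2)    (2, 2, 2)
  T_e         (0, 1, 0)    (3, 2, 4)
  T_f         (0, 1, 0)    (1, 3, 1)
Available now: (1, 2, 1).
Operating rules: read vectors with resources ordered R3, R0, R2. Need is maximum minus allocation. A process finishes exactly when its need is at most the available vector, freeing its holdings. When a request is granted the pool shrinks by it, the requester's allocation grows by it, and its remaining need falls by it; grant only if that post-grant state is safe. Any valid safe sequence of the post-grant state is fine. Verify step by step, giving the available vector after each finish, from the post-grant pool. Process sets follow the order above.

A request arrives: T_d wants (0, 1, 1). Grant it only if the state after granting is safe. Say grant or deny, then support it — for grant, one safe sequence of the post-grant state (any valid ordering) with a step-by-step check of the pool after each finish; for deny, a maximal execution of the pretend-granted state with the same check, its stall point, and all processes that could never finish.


GRANT — the state after the grant stays safe, e.g. via T_b, T_f, T_d, T_c, T_a, T_e.
Key observation: (1, 1, 0) free after granting still covers T_b first, and each release covers the next.
Step-by-step check of the post-grant state:
  pool = (1, 1, 0)
  T_b needs (0, 0, 0) <= (1, 1, 0) -> finishes; pool += (2, 2, 2) = (3, 3, 2)
  T_f needs (1, 2, 1) <= (3, 3, 2) -> finishes; pool += (0, 1, 0) = (3, 4, 2)
  T_d needs (0, 4, 2) <= (3, 4, 2) -> finishes; pool += (1, 3, 2) = (4, 7, 4)
  T_c needs (3, 5, 1) <= (4, 7, 4) -> finishes; pool += (0, 0, 1) = (4, 7, 5)
  T_a needs (1, 2, 3) <= (4, 7, 5) -> finishes; pool += (1, 1, 1) = (5, 8, 6)
  T_e needs (3, 1, 4) <= (5, 8, 6) -> finishes; pool += (0, 1, 0) = (5, 9, 6)


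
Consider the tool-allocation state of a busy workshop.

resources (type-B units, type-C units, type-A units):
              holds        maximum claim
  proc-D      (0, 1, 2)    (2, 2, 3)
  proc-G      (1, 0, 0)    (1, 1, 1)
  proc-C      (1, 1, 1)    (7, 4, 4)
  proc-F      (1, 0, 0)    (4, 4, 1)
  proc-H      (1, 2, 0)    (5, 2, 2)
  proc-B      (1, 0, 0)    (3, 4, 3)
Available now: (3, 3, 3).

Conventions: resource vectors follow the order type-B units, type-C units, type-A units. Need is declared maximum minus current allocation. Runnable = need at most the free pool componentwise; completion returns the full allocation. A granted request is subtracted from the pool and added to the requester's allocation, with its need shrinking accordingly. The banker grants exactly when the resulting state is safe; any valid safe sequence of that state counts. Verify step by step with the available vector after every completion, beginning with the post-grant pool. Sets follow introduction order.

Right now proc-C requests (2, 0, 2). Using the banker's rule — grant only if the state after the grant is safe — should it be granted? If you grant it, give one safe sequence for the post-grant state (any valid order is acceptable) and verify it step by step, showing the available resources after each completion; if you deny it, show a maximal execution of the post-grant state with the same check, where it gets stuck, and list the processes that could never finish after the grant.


GRANT. The post-grant state is safe; one safe sequence: proc-G, proc-D, proc-B, proc-F, proc-H, proc-C.
Key observation: granting shrinks the pool to (1, 3, 1), yet proc-G still fits and the chain goes through.
Step-by-step check of the post-grant state:
  pool = (1, 3, 1)
  run proc-G (needs (0, 1, 1), free (1, 3, 1)); after release of (1, 0, 0) the pool is (2, 3, 1)
  run proc-D (needs (2, 1, 1), free (2, 3, 1)); after release of (0, 1, 2) the pool is (2, 4, 3)
  run proc-B (needs (2, 4, 3), free (2, 4, 3)); after release of (1, 0, 0) the pool is (3, 4, 3)
  run proc-F (needs (3, 4, 1), free (3, 4, 3)); after release of (1, 0, 0) the pool is (4, 4, 3)
  run proc-H (needs (4, 0, 2), free (4, 4, 3)); after release of (1, 2, 0) the pool is (5, 6, 3)
  run proc-C (needs (4, 3, 1), free (5, 6, 3)); after release of (3, 1, 3) the pool is (8, 7, 6)


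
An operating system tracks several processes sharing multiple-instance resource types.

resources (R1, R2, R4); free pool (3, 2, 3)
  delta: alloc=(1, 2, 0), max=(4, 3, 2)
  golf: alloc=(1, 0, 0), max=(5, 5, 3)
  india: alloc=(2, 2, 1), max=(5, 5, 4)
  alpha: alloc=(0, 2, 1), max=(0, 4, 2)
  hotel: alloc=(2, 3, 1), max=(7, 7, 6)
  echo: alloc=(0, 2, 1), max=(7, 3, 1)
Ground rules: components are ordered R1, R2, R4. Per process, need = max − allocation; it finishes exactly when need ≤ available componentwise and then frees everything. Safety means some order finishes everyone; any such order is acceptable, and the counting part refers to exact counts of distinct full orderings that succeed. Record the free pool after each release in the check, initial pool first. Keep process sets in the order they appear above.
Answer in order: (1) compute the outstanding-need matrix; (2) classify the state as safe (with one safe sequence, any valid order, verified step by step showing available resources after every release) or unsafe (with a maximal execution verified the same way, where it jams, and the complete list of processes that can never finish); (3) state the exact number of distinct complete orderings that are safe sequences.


(1) Need matrix, components ordered R1, R2, R4:
  delta: (3, 1, 2)
  golf: (4, 5, 3)
  india: (3, 3, 3)
  alpha: (0, 2, 1)
  hotel: (5, 4, 5)
  echo: (7, 1, 0)
(2) The state is SAFE; one workable sequence: delta, alpha, india, hotel, echo, golf.
Key observation: delta is the earliest step where a requested resource binds exactly: need (3, 1, 2), pool (3, 2, 3) at its turn.
Step-by-step check:
  pool = (3, 2, 3)
  delta needs (3, 1, 2) <= (3, 2, 3) -> finishes; pool += (1, 2, 0) = (4, 4, 3)
  alpha needs (0, 2, 1) <= (4, 4, 3) -> finishes; pool += (0, 2, 1) = (4, 6, 4)
  india needs (3, 3, 3) <= (4, 6, 4) -> finishes; pool += (2, 2, 1) = (6, 8, 5)
  hotel needs (5, 4, 5) <= (6, 8, 5) -> finishes; pool += (2, 3, 1) = (8, 11, 6)
  echo needs (7, 1, 0) <= (8, 11, 6) -> finishes; pool += (0, 2, 1) = (8, 13, 7)
  golf needs (4, 5, 3) <= (8, 13, 7) -> finishes; pool += (1, 0, 0) = (9, 13, 7)
(3) Precisely 34 of the possible complete orderings are safe sequences.
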